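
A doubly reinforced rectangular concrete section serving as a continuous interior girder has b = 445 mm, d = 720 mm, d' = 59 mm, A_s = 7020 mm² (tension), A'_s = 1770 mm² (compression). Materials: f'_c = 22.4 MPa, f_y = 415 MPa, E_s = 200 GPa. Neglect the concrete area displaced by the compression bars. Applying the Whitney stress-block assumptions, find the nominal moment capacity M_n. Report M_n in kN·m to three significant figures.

Assume both tension and compression steel yield.
Net tension couple steel: A_s − A'_s = 5250 mm².
a = (A_s − A'_s) f_y / (0.85 f'_c b) = 2178750/(0.85 × 22.4 × 445) = 257.15 mm.
c = a/β₁ = 257.15/0.85 = 302.53 mm; ε'_s = 0.003(c − d')/c = 0.0024 ≥ f_y/E_s = 0.0021, so compression steel does yield.
M_n = (A_s − A'_s) f_y (d − a/2) + A'_s f_y (d − d') = [2178750 × (720 − 128.575) + 734550 × (720 − 59)] × 10⁻⁶ = 1288.57 + 485.54 = 1774.11 kN·m.

M_n ≈ 1770 kN·m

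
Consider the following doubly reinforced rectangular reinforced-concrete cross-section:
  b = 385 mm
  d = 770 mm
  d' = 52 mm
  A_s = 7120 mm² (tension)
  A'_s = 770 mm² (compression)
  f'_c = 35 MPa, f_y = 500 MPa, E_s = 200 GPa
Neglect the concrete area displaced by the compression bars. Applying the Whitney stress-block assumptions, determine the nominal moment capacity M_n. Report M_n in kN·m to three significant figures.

M_n ≈ 2280 kN·m

Assume both tension and compression steel yield.
Net tension couple steel: A_s − A'_s = 6350 mm².
a = (A_s − A'_s) f_y / (0.85 f'_c b) = 3175000/(0.85 × 35 × 385) = 277.20 mm.
c = a/β₁ = 277.20/0.8 = 346.50 mm; ε'_s = 0.003(c − d')/c = 0.0025 ≥ f_y/E_s = 0.0025, so compression steel does yield.
M_n = (A_s − A'_s) f_y (d − a/2) + A'_s f_y (d − d') = [3175000 × (770 − 138.6) + 385000 × (770 − 52)] × 10⁻⁶ = 2004.70 + 276.43 = 2281.13 kN·m.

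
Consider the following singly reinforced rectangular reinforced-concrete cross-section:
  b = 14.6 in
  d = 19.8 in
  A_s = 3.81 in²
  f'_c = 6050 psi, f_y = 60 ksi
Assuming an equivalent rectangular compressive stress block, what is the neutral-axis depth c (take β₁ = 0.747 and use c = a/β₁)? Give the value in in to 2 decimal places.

c ≈ 4.08 in

T = A_s f_y = 3.81 × 60 = 228.6 kips.
a = T/(0.85 f'_c b) = 228.6/(0.85 × 6.05 × 14.6) = 3.0447 in.
With β₁ = 0.747, c = a/β₁ = 3.0447/0.747 = 4.08 in.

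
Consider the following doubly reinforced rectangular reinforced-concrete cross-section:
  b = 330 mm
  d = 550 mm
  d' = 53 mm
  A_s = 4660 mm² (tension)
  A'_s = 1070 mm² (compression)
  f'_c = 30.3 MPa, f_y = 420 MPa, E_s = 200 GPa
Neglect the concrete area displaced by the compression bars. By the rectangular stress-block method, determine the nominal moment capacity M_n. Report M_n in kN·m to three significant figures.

Assume both tension and compression steel yield.
Net tension couple steel: A_s − A'_s = 3590 mm².
a = (A_s − A'_s) f_y / (0.85 f'_c b) = 1507800/(0.85 × 30.3 × 330) = 177.41 mm.
c = a/β₁ = 177.41/0.834 = 212.72 mm; ε'_s = 0.003(c − d')/c = 0.0023 ≥ f_y/E_s = 0.0021, so compression steel does yield.
M_n = (A_s − A'_s) f_y (d − a/2) + A'_s f_y (d − d') = [1507800 × (550 − 88.705) + 449400 × (550 − 53)] × 10⁻⁶ = 695.54 + 223.35 = 918.89 kN·m.

M_n ≈ 919 kN·m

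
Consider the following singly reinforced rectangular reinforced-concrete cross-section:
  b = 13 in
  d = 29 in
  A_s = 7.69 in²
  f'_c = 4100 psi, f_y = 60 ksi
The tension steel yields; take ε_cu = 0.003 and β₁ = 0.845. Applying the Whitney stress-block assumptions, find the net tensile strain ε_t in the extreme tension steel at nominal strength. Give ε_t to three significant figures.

ε_t ≈ 0.00422

a = A_s f_y/(0.85 f'_c b) = 10.184 in.
β₁ = 0.845, so c = a/β₁ = 10.184/0.845 = 12.052 in.
From the linear strain diagram with ε_cu = 0.003: ε_t = 0.003 (d − c)/c = 0.003 × (29 − 12.052)/12.052 = 0.00422.
ε_t is between 0.004 and 0.005 — transition zone.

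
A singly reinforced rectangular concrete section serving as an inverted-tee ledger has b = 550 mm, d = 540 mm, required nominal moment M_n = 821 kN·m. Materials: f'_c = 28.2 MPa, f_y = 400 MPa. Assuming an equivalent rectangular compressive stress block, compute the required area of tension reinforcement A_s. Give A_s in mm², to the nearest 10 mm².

With M_n = 0.85 f'_c a b (d − a/2), solve the quadratic for a:
a = d − √(d² − 2M_n/(0.85 f'_c b)) = 540 − √(540² − 2 × 821×10⁶/(0.85 × 28.2 × 550)) = 131.28 mm.
A_s = 0.85 f'_c a b / f_y = 0.85 × 28.2 × 131.28 × 550 / 400 = 4326.8 mm².

A_s ≈ 4330 mm²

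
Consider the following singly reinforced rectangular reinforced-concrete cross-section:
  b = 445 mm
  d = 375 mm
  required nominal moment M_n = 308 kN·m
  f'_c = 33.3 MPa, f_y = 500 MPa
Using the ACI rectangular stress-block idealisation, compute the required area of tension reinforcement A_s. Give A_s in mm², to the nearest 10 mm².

With M_n = 0.85 f'_c a b (d − a/2), solve the quadratic for a:
a = d − √(d² − 2M_n/(0.85 f'_c b)) = 375 − √(375² − 2 × 308×10⁶/(0.85 × 33.3 × 445)) = 72.15 mm.
A_s = 0.85 f'_c a b / f_y = 0.85 × 33.3 × 72.15 × 445 / 500 = 1817.6 mm².

A_s ≈ 1820 mm²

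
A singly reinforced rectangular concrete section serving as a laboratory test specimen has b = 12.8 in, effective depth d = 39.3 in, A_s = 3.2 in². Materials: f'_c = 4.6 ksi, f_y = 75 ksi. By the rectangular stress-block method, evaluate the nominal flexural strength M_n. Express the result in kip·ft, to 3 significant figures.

T = A_s f_y = 3.2 × 75 = 240 kips.
a = T/(0.85 f'_c b) = 240/(0.85 × 4.6 × 12.8) = 4.795 in.
M_n = T(d − a/2) = 240 × (39.3 − 2.3975) = 8856.6 kip·in = 8856.6/12 = 738.05 kip·ft.

M_n ≈ 738 kip·ft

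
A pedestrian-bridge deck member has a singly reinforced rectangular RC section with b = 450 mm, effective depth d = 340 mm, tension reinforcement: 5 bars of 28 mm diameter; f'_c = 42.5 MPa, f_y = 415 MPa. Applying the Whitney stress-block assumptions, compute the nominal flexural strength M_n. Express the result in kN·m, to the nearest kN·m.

M_n ≈ 384 kN·m

A_s = 5 × 616 = 3080 mm².
T = A_s f_y = 3080 × 415 = 1278200 N = 1278.2 kN.
From C = T: a = T/(0.85 f'_c b) = 1278200/(0.85 × 42.5 × 450) = 78.63 mm.
M_n = T(d − a/2) = 1278.2 kN × (340 − 39.315) mm = 384.34 kN·m.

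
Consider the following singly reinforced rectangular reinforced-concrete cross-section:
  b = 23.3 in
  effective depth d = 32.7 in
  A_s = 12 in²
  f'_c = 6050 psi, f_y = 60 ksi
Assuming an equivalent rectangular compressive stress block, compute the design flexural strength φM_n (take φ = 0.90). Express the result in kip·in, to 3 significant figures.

φM_n ≈ 19200 kip·in

T = A_s f_y = 12 × 60 = 720 kips.
a = T/(0.85 f'_c b) = 720/(0.85 × 6.05 × 23.3) = 6.009 in.
M_n = T(d − a/2) = 720 × (32.7 − 3.0045) = 21380.8 kip·in.
φM_n = 0.90 × 21380.8 = 19242.7 kip·in.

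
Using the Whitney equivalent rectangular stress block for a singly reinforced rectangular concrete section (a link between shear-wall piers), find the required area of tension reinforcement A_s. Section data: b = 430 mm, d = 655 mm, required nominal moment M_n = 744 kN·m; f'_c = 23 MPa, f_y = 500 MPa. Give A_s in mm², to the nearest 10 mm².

A_s ≈ 2570 mm²

With M_n = 0.85 f'_c a b (d − a/2), solve the quadratic for a:
a = d − √(d² − 2M_n/(0.85 f'_c b)) = 655 − √(655² − 2 × 744×10⁶/(0.85 × 23 × 430)) = 152.98 mm.
A_s = 0.85 f'_c a b / f_y = 0.85 × 23 × 152.98 × 430 / 500 = 2572.1 mm².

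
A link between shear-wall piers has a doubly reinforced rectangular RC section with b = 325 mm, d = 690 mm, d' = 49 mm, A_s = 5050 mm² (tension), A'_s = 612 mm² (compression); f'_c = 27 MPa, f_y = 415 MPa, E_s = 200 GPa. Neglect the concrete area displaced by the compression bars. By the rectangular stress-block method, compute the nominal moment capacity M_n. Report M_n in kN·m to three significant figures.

M_n ≈ 1210 kN·m

Assume both tension and compression steel yield.
Net tension couple steel: A_s − A'_s = 4438 mm².
a = (A_s − A'_s) f_y / (0.85 f'_c b) = 1841770/(0.85 × 27 × 325) = 246.93 mm.
c = a/β₁ = 246.93/0.85 = 290.51 mm; ε'_s = 0.003(c − d')/c = 0.0025 ≥ f_y/E_s = 0.0021, so compression steel does yield.
M_n = (A_s − A'_s) f_y (d − a/2) + A'_s f_y (d − d') = [1841770 × (690 − 123.465) + 253980 × (690 − 49)] × 10⁻⁶ = 1043.43 + 162.80 = 1206.23 kN·m.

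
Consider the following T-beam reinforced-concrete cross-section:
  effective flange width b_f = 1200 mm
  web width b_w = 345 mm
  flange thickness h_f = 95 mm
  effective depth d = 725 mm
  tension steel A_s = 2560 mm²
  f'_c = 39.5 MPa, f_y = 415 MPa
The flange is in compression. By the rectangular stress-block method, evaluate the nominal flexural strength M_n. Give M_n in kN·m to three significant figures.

M_n ≈ 756 kN·m

Tension: T = A_s f_y = 2560 × 415 = 1062400 N.
Try a within the flange: a = T/(0.85 f'_c b_f) = 1062400/(0.85 × 39.5 × 1200) = 26.37 mm.
Since a = 26.37 ≤ h_f = 95 mm, the stress block lies entirely in the flange; analyse as a rectangular beam of width b_f.
M_n = T(d − a/2) = 1062400 × (725 − 13.185) = 756.23 × 10⁶ N·mm.
M_n = 756.23 kN·m.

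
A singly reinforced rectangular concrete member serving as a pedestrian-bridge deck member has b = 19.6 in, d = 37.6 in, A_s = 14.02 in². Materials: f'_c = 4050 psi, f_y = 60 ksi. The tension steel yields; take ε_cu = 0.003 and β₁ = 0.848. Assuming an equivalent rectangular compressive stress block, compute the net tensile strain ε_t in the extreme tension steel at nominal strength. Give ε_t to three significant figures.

a = A_s f_y/(0.85 f'_c b) = 12.467 in.
β₁ = 0.848, so c = a/β₁ = 12.467/0.848 = 14.702 in.
From the linear strain diagram with ε_cu = 0.003: ε_t = 0.003 (d − c)/c = 0.003 × (37.6 − 14.702)/14.702 = 0.00467.
ε_t is between 0.004 and 0.005 — transition zone.

ε_t ≈ 0.00467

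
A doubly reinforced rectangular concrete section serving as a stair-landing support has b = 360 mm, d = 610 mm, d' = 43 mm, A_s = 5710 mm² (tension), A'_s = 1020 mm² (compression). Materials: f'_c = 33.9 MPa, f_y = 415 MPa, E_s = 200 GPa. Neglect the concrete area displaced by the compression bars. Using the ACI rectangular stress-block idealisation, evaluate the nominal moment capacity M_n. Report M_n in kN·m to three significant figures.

Assume both tension and compression steel yield.
Net tension couple steel: A_s − A'_s = 4690 mm².
a = (A_s − A'_s) f_y / (0.85 f'_c b) = 1946350/(0.85 × 33.9 × 360) = 187.63 mm.
c = a/β₁ = 187.63/0.808 = 232.22 mm; ε'_s = 0.003(c − d')/c = 0.0024 ≥ f_y/E_s = 0.0021, so compression steel does yield.
M_n = (A_s − A'_s) f_y (d − a/2) + A'_s f_y (d − d') = [1946350 × (610 − 93.815) + 423300 × (610 − 43)] × 10⁻⁶ = 1004.68 + 240.01 = 1244.69 kN·m.

M_n ≈ 1240 kN·m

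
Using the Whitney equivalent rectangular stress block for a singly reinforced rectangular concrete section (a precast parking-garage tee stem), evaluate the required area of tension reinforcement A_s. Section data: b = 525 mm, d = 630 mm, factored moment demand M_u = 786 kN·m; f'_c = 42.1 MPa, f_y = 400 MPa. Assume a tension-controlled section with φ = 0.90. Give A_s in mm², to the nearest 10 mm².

A_s ≈ 3700 mm²

M_n = M_u/φ = 786/0.90 = 873.333 kN·m.
With M_n = 0.85 f'_c a b (d − a/2), solve the quadratic for a:
a = d − √(d² − 2M_n/(0.85 f'_c b)) = 630 − √(630² − 2 × 873.333×10⁶/(0.85 × 42.1 × 525)) = 78.70 mm.
A_s = 0.85 f'_c a b / f_y = 0.85 × 42.1 × 78.70 × 525 / 400 = 3696.4 mm².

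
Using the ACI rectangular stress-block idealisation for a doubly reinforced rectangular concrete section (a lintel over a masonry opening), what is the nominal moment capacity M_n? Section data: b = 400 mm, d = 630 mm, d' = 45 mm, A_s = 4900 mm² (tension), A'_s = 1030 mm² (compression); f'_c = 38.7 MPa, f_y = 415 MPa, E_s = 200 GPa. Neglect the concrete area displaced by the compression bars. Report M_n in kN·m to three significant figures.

M_n ≈ 1160 kN·m

Assume both tension and compression steel yield.
Net tension couple steel: A_s − A'_s = 3870 mm².
a = (A_s − A'_s) f_y / (0.85 f'_c b) = 1606050/(0.85 × 38.7 × 400) = 122.06 mm.
c = a/β₁ = 122.06/0.774 = 157.70 mm; ε'_s = 0.003(c − d')/c = 0.0021 ≥ f_y/E_s = 0.0021, so compression steel does yield.
M_n = (A_s − A'_s) f_y (d − a/2) + A'_s f_y (d − d') = [1606050 × (630 − 61.03) + 427450 × (630 − 45)] × 10⁻⁶ = 913.79 + 250.06 = 1163.85 kN·m.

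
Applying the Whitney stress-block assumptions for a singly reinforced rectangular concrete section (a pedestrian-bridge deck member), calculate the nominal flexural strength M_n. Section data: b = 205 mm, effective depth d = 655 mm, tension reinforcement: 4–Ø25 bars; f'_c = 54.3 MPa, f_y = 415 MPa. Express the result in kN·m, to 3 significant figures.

A_s = 4 × 491 = 1964 mm².
T = A_s f_y = 1964 × 415 = 815060 N = 815.06 kN.
From C = T: a = T/(0.85 f'_c b) = 815060/(0.85 × 54.3 × 205) = 86.14 mm.
M_n = T(d − a/2) = 815.06 kN × (655 − 43.07) mm = 498.76 kN·m.

M_n ≈ 499 kN·m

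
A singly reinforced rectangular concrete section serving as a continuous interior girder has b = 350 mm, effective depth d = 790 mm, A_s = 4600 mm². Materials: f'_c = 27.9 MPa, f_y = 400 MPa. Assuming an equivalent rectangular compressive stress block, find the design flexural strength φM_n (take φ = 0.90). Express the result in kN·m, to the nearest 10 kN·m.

T = A_s f_y = 4600 × 400 = 1840000 N = 1840 kN.
From C = T: a = T/(0.85 f'_c b) = 1840000/(0.85 × 27.9 × 350) = 221.68 mm.
M_n = T(d − a/2) = 1840 kN × (790 − 110.84) mm = 1249.65 kN·m.
φM_n = 0.90 × 1249.65 = 1124.69 kN·m.

φM_n ≈ 1120 kN·m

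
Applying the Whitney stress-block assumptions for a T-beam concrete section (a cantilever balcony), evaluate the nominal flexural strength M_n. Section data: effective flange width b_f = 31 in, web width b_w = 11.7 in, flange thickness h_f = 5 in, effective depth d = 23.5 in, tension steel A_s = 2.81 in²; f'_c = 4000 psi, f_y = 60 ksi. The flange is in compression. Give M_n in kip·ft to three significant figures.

M_n ≈ 319 kip·ft

Tension: T = A_s f_y = 2.81 × 60 = 168.6 kips.
Try a within the flange: a = T/(0.85 f'_c b_f) = 168.6/(0.85 × 4 × 31) = 1.600 in.
Since a = 1.600 ≤ h_f = 5 in, the stress block lies entirely in the flange; analyse as a rectangular beam of width b_f.
M_n = T(d − a/2) = 168.6 × (23.5 − 0.8) = 3827.2 kip·in.
M_n = 3827.2/12 = 318.93 kip·ft.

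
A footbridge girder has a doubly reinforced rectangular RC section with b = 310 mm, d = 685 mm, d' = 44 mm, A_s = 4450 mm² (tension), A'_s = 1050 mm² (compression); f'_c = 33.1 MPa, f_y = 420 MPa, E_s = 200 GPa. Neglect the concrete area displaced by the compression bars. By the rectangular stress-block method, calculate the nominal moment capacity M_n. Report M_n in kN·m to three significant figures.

Assume both tension and compression steel yield.
Net tension couple steel: A_s − A'_s = 3400 mm².
a = (A_s − A'_s) f_y / (0.85 f'_c b) = 1428000/(0.85 × 33.1 × 310) = 163.73 mm.
c = a/β₁ = 163.73/0.814 = 201.14 mm; ε'_s = 0.003(c − d')/c = 0.0023 ≥ f_y/E_s = 0.0021, so compression steel does yield.
M_n = (A_s − A'_s) f_y (d − a/2) + A'_s f_y (d − d') = [1428000 × (685 − 81.865) + 441000 × (685 − 44)] × 10⁻⁶ = 861.28 + 282.68 = 1143.96 kN·m.

M_n ≈ 1140 kN·m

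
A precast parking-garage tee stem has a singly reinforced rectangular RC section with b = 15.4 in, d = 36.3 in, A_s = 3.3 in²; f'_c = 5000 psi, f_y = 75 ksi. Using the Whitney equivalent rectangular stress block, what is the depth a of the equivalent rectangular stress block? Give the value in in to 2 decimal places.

T = A_s f_y = 3.3 × 75 = 247.5 kips.
a = T/(0.85 f'_c b) = 247.5/(0.85 × 5 × 15.4) = 3.78 in.

a ≈ 3.78 in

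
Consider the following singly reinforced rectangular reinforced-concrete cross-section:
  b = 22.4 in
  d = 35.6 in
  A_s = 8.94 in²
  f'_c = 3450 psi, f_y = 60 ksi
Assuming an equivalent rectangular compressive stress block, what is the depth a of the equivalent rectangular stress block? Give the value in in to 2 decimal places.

a ≈ 8.17 in

T = A_s f_y = 8.94 × 60 = 536.4 kips.
a = T/(0.85 f'_c b) = 536.4/(0.85 × 3.45 × 22.4) = 8.17 in.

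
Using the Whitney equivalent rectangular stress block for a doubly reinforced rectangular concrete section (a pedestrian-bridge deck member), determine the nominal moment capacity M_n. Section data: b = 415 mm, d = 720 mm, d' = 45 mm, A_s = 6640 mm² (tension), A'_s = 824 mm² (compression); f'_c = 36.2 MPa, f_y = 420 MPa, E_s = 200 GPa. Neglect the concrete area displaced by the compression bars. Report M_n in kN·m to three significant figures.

Assume both tension and compression steel yield.
Net tension couple steel: A_s − A'_s = 5816 mm².
a = (A_s − A'_s) f_y / (0.85 f'_c b) = 2442720/(0.85 × 36.2 × 415) = 191.29 mm.
c = a/β₁ = 191.29/0.791 = 241.83 mm; ε'_s = 0.003(c − d')/c = 0.0024 ≥ f_y/E_s = 0.0021, so compression steel does yield.
M_n = (A_s − A'_s) f_y (d − a/2) + A'_s f_y (d − d') = [2442720 × (720 − 95.645) + 346080 × (720 − 45)] × 10⁻⁶ = 1525.12 + 233.60 = 1758.72 kN·m.

M_n ≈ 1760 kN·m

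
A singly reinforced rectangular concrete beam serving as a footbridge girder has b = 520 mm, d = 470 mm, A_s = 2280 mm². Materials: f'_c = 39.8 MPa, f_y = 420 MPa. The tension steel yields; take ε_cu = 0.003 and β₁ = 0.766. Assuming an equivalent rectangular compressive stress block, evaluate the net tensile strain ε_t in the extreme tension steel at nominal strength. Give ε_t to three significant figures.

a = A_s f_y/(0.85 f'_c b) = 54.44 mm.
β₁ = 0.766, so c = a/β₁ = 54.44/0.766 = 71.07 mm.
From the linear strain diagram with ε_cu = 0.003: ε_t = 0.003 (d − c)/c = 0.003 × (470 − 71.07)/71.07 = 0.0168.
Since ε_t ≥ 0.005, the section is tension-controlled.

ε_t ≈ 0.0168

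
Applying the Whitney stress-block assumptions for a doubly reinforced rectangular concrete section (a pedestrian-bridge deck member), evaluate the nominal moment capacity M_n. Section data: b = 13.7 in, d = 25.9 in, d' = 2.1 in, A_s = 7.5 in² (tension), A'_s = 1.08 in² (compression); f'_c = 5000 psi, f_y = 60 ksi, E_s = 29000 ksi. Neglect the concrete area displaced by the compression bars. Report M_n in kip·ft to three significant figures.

M_n ≈ 854 kip·ft

Assume both steels yield.
a = (A_s − A'_s) f_y/(0.85 f'_c b) = (7.5 − 1.08) × 60/(0.85 × 5 × 13.7) = 6.616 in.
c = a/β₁ = 6.616/0.8 = 8.270 in; ε'_s = 0.003(c − d')/c = 0.0022 ≥ ε_y = 0.0021, so the compression steel yields.
M_n = (A_s − A'_s) f_y (d − a/2) + A'_s f_y (d − d') = 385.2 × (25.9 − 3.308) + 64.8 × (25.9 − 2.1) = 8702.4 + 1542.2 = 10244.6 kip·in = 10244.6/12 = 853.72 kip·ft.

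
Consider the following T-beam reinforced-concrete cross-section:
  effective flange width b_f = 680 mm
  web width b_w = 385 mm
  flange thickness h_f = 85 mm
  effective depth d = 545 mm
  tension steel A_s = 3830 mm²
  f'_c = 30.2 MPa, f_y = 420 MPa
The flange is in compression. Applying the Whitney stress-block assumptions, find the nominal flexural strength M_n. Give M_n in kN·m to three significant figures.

Tension: T = A_s f_y = 3830 × 420 = 1608600 N.
Try a within the flange: a = T/(0.85 f'_c b_f) = 1608600/(0.85 × 30.2 × 680) = 92.15 mm.
a = 92.15 > h_f = 85 mm: the block extends into the web. Split into flange-overhang and web parts.
C_f = 0.85 f'_c (b_f − b_w) h_f = 0.85 × 30.2 × (680 − 385) × 85 = 643675 N.
Remaining web compression depth: a_w = (T − C_f)/(0.85 f'_c b_w) = (1608600 − 643675)/(0.85 × 30.2 × 385) = 97.64 mm.
M_n = C_f(d − h_f/2) + (T − C_f)(d − a_w/2) = 643675 × (545 − 42.5) + 964925 × (545 − 48.82) = 323.45 + 478.78 = 802.23 × 10⁶ N·mm.
M_n = 802.23 kN·m.

M_n ≈ 802 kN·m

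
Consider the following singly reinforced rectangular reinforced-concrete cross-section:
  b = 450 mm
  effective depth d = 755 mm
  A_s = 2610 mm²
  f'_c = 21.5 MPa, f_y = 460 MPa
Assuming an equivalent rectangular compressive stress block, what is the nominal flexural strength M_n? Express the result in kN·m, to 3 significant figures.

M_n ≈ 819 kN·m

T = A_s f_y = 2610 × 460 = 1200600 N = 1200.6 kN.
From C = T: a = T/(0.85 f'_c b) = 1200600/(0.85 × 21.5 × 450) = 145.99 mm.
M_n = T(d − a/2) = 1200.6 kN × (755 − 72.995) mm = 818.82 kN·m.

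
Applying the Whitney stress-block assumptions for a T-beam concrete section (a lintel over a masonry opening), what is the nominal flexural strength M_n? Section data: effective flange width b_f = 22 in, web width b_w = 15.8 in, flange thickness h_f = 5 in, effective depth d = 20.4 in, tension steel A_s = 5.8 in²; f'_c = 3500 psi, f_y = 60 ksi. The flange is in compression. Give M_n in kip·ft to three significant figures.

M_n ≈ 514 kip·ft

Tension: T = A_s f_y = 5.8 × 60 = 348 kips.
Try a within the flange: a = T/(0.85 f'_c b_f) = 348/(0.85 × 3.5 × 22) = 5.317 in.
a = 5.317 > h_f = 5 in: the block extends into the web. Split into flange-overhang and web parts.
C_f = 0.85 f'_c (b_f − b_w) h_f = 0.85 × 3.5 × (22 − 15.8) × 5 = 92.2 kips.
Remaining web compression depth: a_w = (T − C_f)/(0.85 f'_c b_w) = (348 − 92.2)/(0.85 × 3.5 × 15.8) = 5.442 in.
M_n = C_f(d − h_f/2) + (T − C_f)(d − a_w/2) = 92.2 × (20.4 − 2.5) + 255.8 × (20.4 − 2.721) = 1650.4 + 4522.3 = 6172.7 kip·in.
M_n = 6172.7/12 = 514.39 kip·ft.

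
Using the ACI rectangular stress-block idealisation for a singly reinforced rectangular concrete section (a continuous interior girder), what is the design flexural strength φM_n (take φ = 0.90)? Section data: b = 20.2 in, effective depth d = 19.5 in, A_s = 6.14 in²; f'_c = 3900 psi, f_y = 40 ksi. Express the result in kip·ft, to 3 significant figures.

T = A_s f_y = 6.14 × 40 = 245.6 kips.
a = T/(0.85 f'_c b) = 245.6/(0.85 × 3.9 × 20.2) = 3.668 in.
M_n = T(d − a/2) = 245.6 × (19.5 − 1.834) = 4338.8 kip·in = 4338.8/12 = 361.57 kip·ft.
φM_n = 0.90 × 361.57 = 325.41 kip·ft.

φM_n ≈ 325 kip·ft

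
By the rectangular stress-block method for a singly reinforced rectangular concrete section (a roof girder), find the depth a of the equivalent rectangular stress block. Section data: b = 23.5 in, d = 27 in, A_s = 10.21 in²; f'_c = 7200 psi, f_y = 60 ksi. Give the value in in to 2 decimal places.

a ≈ 4.26 in

T = A_s f_y = 10.21 × 60 = 612.6 kips.
a = T/(0.85 f'_c b) = 612.6/(0.85 × 7.2 × 23.5) = 4.26 in.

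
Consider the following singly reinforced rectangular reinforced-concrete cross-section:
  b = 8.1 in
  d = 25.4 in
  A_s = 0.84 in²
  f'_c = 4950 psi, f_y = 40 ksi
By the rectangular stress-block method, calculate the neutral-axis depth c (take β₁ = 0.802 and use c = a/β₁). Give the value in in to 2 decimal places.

c ≈ 1.23 in

T = A_s f_y = 0.84 × 40 = 33.6 kips.
a = T/(0.85 f'_c b) = 33.6/(0.85 × 4.95 × 8.1) = 0.9859 in.
With β₁ = 0.802, c = a/β₁ = 0.9859/0.802 = 1.23 in.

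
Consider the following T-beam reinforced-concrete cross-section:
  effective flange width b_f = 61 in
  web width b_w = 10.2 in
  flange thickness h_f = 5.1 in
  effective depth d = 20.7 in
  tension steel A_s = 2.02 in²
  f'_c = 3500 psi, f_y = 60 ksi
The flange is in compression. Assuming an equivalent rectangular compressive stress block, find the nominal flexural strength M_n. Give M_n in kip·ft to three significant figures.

M_n ≈ 206 kip·ft

Tension: T = A_s f_y = 2.02 × 60 = 121.2 kips.
Try a within the flange: a = T/(0.85 f'_c b_f) = 121.2/(0.85 × 3.5 × 61) = 0.668 in.
Since a = 0.668 ≤ h_f = 5.1 in, the stress block lies entirely in the flange; analyse as a rectangular beam of width b_f.
M_n = T(d − a/2) = 121.2 × (20.7 − 0.334) = 2468.4 kip·in.
M_n = 2468.4/12 = 205.70 kip·ft.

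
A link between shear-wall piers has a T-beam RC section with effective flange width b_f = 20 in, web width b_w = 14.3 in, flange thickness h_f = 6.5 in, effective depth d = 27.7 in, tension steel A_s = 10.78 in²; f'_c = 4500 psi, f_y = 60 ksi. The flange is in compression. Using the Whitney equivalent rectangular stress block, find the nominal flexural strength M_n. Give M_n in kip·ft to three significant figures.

M_n ≈ 1260 kip·ft

Tension: T = A_s f_y = 10.78 × 60 = 646.8 kips.
Try a within the flange: a = T/(0.85 f'_c b_f) = 646.8/(0.85 × 4.5 × 20) = 8.455 in.
a = 8.455 > h_f = 6.5 in: the block extends into the web. Split into flange-overhang and web parts.
C_f = 0.85 f'_c (b_f − b_w) h_f = 0.85 × 4.5 × (20 − 14.3) × 6.5 = 141.7 kips.
Remaining web compression depth: a_w = (T − C_f)/(0.85 f'_c b_w) = (646.8 − 141.7)/(0.85 × 4.5 × 14.3) = 9.234 in.
M_n = C_f(d − h_f/2) + (T − C_f)(d − a_w/2) = 141.7 × (27.7 − 3.25) + 505.1 × (27.7 − 4.617) = 3464.6 + 11659.2 = 15123.8 kip·in.
M_n = 15123.8/12 = 1260.32 kip·ft.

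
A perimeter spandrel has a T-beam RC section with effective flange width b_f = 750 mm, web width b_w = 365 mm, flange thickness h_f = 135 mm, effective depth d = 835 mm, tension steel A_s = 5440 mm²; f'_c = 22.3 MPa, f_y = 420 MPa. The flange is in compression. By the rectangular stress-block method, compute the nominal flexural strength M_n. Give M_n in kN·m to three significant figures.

Tension: T = A_s f_y = 5440 × 420 = 2284800 N.
Try a within the flange: a = T/(0.85 f'_c b_f) = 2284800/(0.85 × 22.3 × 750) = 160.72 mm.
a = 160.72 > h_f = 135 mm: the block extends into the web. Split into flange-overhang and web parts.
C_f = 0.85 f'_c (b_f − b_w) h_f = 0.85 × 22.3 × (750 − 365) × 135 = 985186 N.
Remaining web compression depth: a_w = (T − C_f)/(0.85 f'_c b_w) = (2284800 − 985186)/(0.85 × 22.3 × 365) = 187.84 mm.
M_n = C_f(d − h_f/2) + (T − C_f)(d − a_w/2) = 985186 × (835 − 67.5) + 1299614 × (835 − 93.92) = 756.13 + 963.12 = 1719.25 × 10⁶ N·mm.
M_n = 1719.25 kN·m.

M_n ≈ 1720 kN·m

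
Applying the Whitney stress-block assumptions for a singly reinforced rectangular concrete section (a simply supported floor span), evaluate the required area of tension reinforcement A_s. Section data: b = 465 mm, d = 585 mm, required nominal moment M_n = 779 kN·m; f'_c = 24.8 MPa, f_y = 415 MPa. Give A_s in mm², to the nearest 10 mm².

A_s ≈ 3710 mm²

With M_n = 0.85 f'_c a b (d − a/2), solve the quadratic for a:
a = d − √(d² − 2M_n/(0.85 f'_c b)) = 585 − √(585² − 2 × 779×10⁶/(0.85 × 24.8 × 465)) = 156.89 mm.
A_s = 0.85 f'_c a b / f_y = 0.85 × 24.8 × 156.89 × 465 / 415 = 3705.7 mm².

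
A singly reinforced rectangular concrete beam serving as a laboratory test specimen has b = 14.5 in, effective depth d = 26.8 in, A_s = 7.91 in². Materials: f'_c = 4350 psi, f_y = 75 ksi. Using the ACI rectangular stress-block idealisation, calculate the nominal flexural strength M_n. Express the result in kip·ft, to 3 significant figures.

M_n ≈ 1050 kip·ft

T = A_s f_y = 7.91 × 75 = 593.25 kips.
a = T/(0.85 f'_c b) = 593.25/(0.85 × 4.35 × 14.5) = 11.065 in.
M_n = T(d − a/2) = 593.25 × (26.8 − 5.5325) = 12616.9 kip·in = 12616.9/12 = 1051.41 kip·ft.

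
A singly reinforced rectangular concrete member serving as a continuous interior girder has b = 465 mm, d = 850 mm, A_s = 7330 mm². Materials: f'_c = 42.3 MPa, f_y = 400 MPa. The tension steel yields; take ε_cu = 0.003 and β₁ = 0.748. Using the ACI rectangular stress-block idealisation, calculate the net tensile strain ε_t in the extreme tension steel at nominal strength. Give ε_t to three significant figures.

a = A_s f_y/(0.85 f'_c b) = 175.37 mm.
β₁ = 0.748, so c = a/β₁ = 175.37/0.748 = 234.45 mm.
From the linear strain diagram with ε_cu = 0.003: ε_t = 0.003 (d − c)/c = 0.003 × (850 − 234.45)/234.45 = 0.00788.
Since ε_t ≥ 0.005, the section is tension-controlled.

ε_t ≈ 0.00788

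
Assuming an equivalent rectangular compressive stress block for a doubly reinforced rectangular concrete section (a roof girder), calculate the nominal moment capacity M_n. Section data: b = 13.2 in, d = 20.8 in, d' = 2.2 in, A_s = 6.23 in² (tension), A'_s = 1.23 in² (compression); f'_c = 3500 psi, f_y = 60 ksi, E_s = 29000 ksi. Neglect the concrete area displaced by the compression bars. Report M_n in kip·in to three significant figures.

Assume both steels yield.
a = (A_s − A'_s) f_y/(0.85 f'_c b) = (6.23 − 1.23) × 60/(0.85 × 3.5 × 13.2) = 7.639 in.
c = a/β₁ = 7.639/0.85 = 8.987 in; ε'_s = 0.003(c − d')/c = 0.0023 ≥ ε_y = 0.0021, so the compression steel yields.
M_n = (A_s − A'_s) f_y (d − a/2) + A'_s f_y (d − d') = 300 × (20.8 − 3.8195) + 73.8 × (20.8 − 2.2) = 5094.2 + 1372.7 = 6466.9 kip·in.

M_n ≈ 6470 kip·in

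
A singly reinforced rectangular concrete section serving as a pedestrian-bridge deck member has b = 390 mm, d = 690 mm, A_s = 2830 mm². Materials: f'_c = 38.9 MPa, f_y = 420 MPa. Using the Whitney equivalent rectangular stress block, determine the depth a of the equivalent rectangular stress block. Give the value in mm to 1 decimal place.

T = A_s f_y = 2830 × 420 = 1188600 N = 1188.6 kN.
Setting C = 0.85 f'_c a b equal to T: a = 1188600/(0.85 × 38.9 × 390) = 92.2 mm.

a ≈ 92.2 mm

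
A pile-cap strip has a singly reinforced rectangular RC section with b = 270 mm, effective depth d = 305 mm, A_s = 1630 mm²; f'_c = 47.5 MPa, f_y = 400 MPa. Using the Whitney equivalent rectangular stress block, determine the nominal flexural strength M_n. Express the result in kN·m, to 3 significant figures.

T = A_s f_y = 1630 × 400 = 652000 N = 652 kN.
From C = T: a = T/(0.85 f'_c b) = 652000/(0.85 × 47.5 × 270) = 59.81 mm.
M_n = T(d − a/2) = 652 kN × (305 − 29.905) mm = 179.36 kN·m.

M_n ≈ 179 kN·m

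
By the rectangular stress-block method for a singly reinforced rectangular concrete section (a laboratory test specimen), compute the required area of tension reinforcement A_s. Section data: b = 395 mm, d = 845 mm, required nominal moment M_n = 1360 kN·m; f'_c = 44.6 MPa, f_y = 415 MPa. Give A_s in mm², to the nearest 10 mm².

With M_n = 0.85 f'_c a b (d − a/2), solve the quadratic for a:
a = d − √(d² − 2M_n/(0.85 f'_c b)) = 845 − √(845² − 2 × 1360×10⁶/(0.85 × 44.6 × 395)) = 115.35 mm.
A_s = 0.85 f'_c a b / f_y = 0.85 × 44.6 × 115.35 × 395 / 415 = 4162.2 mm².

A_s ≈ 4160 mm²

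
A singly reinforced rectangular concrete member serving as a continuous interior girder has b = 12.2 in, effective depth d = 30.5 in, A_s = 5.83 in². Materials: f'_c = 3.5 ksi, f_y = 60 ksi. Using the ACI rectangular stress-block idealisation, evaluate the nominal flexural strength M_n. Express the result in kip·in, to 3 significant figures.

T = A_s f_y = 5.83 × 60 = 349.8 kips.
a = T/(0.85 f'_c b) = 349.8/(0.85 × 3.5 × 12.2) = 9.638 in.
M_n = T(d − a/2) = 349.8 × (30.5 − 4.819) = 8983.2 kip·in.

M_n ≈ 8980 kip·in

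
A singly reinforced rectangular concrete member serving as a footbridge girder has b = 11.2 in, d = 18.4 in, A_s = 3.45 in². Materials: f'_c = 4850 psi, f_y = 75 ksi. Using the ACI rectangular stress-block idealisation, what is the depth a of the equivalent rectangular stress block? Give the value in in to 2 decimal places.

a ≈ 5.60 in

T = A_s f_y = 3.45 × 75 = 258.75 kips.
a = T/(0.85 f'_c b) = 258.75/(0.85 × 4.85 × 11.2) = 5.60 in.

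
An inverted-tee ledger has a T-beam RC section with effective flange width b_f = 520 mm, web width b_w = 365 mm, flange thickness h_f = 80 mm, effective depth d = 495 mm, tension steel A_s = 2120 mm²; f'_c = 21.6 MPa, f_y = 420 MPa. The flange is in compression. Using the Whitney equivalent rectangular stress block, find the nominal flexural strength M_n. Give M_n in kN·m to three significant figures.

M_n ≈ 399 kN·m

Tension: T = A_s f_y = 2120 × 420 = 890400 N.
Try a within the flange: a = T/(0.85 f'_c b_f) = 890400/(0.85 × 21.6 × 520) = 93.26 mm.
a = 93.26 > h_f = 80 mm: the block extends into the web. Split into flange-overhang and web parts.
C_f = 0.85 f'_c (b_f − b_w) h_f = 0.85 × 21.6 × (520 − 365) × 80 = 227664 N.
Remaining web compression depth: a_w = (T − C_f)/(0.85 f'_c b_w) = (890400 − 227664)/(0.85 × 21.6 × 365) = 98.90 mm.
M_n = C_f(d − h_f/2) + (T − C_f)(d − a_w/2) = 227664 × (495 − 40) + 662736 × (495 − 49.45) = 103.59 + 295.28 = 398.87 × 10⁶ N·mm.
M_n = 398.87 kN·m.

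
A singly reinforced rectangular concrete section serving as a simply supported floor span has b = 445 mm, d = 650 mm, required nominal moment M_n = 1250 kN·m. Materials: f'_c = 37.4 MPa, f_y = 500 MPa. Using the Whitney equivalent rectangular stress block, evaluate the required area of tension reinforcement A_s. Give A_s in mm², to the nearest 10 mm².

With M_n = 0.85 f'_c a b (d − a/2), solve the quadratic for a:
a = d − √(d² − 2M_n/(0.85 f'_c b)) = 650 − √(650² − 2 × 1250×10⁶/(0.85 × 37.4 × 445)) = 154.24 mm.
A_s = 0.85 f'_c a b / f_y = 0.85 × 37.4 × 154.24 × 445 / 500 = 4363.9 mm².

A_s ≈ 4360 mm²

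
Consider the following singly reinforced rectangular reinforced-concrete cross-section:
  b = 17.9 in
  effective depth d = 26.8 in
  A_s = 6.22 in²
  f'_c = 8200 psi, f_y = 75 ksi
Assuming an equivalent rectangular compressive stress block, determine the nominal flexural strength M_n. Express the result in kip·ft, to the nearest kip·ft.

M_n ≈ 969 kip·ft

T = A_s f_y = 6.22 × 75 = 466.5 kips.
a = T/(0.85 f'_c b) = 466.5/(0.85 × 8.2 × 17.9) = 3.739 in.
M_n = T(d − a/2) = 466.5 × (26.8 − 1.8695) = 11630.1 kip·in = 11630.1/12 = 969.18 kip·ft.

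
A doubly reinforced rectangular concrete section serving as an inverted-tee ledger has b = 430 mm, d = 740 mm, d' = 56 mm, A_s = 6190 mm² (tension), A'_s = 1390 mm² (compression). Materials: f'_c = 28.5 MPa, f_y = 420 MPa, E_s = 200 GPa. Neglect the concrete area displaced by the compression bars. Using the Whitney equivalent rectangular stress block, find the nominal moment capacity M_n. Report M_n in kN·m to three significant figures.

M_n ≈ 1700 kN·m

Assume both tension and compression steel yield.
Net tension couple steel: A_s − A'_s = 4800 mm².
a = (A_s − A'_s) f_y / (0.85 f'_c b) = 2016000/(0.85 × 28.5 × 430) = 193.53 mm.
c = a/β₁ = 193.53/0.846 = 228.76 mm; ε'_s = 0.003(c − d')/c = 0.0023 ≥ f_y/E_s = 0.0021, so compression steel does yield.
M_n = (A_s − A'_s) f_y (d − a/2) + A'_s f_y (d − d') = [2016000 × (740 − 96.765) + 583800 × (740 − 56)] × 10⁻⁶ = 1296.76 + 399.32 = 1696.08 kN·m.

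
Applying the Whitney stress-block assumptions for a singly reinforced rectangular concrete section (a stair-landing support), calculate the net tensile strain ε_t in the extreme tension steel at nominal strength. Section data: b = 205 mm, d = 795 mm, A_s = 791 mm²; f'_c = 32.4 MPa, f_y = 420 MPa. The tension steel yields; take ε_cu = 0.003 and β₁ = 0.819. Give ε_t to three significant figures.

a = A_s f_y/(0.85 f'_c b) = 58.84 mm.
β₁ = 0.819, so c = a/β₁ = 58.84/0.819 = 71.84 mm.
From the linear strain diagram with ε_cu = 0.003: ε_t = 0.003 (d − c)/c = 0.003 × (795 − 71.84)/71.84 = 0.0302.
Since ε_t ≥ 0.005, the section is tension-controlled.

ε_t ≈ 0.0302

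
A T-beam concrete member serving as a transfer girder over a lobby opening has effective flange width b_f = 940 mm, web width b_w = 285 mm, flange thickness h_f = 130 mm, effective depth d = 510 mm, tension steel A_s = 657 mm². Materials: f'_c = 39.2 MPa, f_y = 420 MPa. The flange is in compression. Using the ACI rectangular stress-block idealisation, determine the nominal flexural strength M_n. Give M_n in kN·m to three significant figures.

M_n ≈ 140 kN·m

Tension: T = A_s f_y = 657 × 420 = 275940 N.
Try a within the flange: a = T/(0.85 f'_c b_f) = 275940/(0.85 × 39.2 × 940) = 8.81 mm.
Since a = 8.81 ≤ h_f = 130 mm, the stress block lies entirely in the flange; analyse as a rectangular beam of width b_f.
M_n = T(d − a/2) = 275940 × (510 − 4.405) = 139.51 × 10⁶ N·mm.
M_n = 139.51 kN·m.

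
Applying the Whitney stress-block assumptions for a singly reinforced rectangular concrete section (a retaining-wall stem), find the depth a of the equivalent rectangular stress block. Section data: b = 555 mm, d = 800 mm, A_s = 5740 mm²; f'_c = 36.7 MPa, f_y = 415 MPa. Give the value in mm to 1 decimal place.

a ≈ 137.6 mm

T = A_s f_y = 5740 × 415 = 2382100 N = 2382.1 kN.
Setting C = 0.85 f'_c a b equal to T: a = 2382100/(0.85 × 36.7 × 555) = 137.6 mm.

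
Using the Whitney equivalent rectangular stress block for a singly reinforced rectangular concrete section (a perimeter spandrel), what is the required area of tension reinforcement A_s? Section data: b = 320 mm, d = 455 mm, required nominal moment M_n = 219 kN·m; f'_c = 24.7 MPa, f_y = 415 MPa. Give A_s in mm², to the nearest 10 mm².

With M_n = 0.85 f'_c a b (d − a/2), solve the quadratic for a:
a = d − √(d² − 2M_n/(0.85 f'_c b)) = 455 − √(455² − 2 × 219×10⁶/(0.85 × 24.7 × 320)) = 78.40 mm.
A_s = 0.85 f'_c a b / f_y = 0.85 × 24.7 × 78.40 × 320 / 415 = 1269.2 mm².

A_s ≈ 1270 mm²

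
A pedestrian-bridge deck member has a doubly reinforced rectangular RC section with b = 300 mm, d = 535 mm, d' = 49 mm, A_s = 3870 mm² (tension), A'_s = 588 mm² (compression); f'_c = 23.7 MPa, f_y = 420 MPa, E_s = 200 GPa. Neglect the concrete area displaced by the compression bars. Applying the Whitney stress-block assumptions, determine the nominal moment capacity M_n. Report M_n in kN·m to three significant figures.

M_n ≈ 700 kN·m

Assume both tension and compression steel yield.
Net tension couple steel: A_s − A'_s = 3282 mm².
a = (A_s − A'_s) f_y / (0.85 f'_c b) = 1378440/(0.85 × 23.7 × 300) = 228.09 mm.
c = a/β₁ = 228.09/0.85 = 268.34 mm; ε'_s = 0.003(c − d')/c = 0.0025 ≥ f_y/E_s = 0.0021, so compression steel does yield.
M_n = (A_s − A'_s) f_y (d − a/2) + A'_s f_y (d − d') = [1378440 × (535 − 114.045) + 246960 × (535 − 49)] × 10⁻⁶ = 580.26 + 120.02 = 700.28 kN·m.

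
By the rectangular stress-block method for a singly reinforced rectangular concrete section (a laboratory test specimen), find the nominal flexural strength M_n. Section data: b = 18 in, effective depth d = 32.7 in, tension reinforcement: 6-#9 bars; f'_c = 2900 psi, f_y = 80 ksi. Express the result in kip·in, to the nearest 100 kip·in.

A_s = 6 × 1 = 6 in².
T = A_s f_y = 6 × 80 = 480 kips.
a = T/(0.85 f'_c b) = 480/(0.85 × 2.9 × 18) = 10.818 in.
M_n = T(d − a/2) = 480 × (32.7 − 5.409) = 13099.7 kip·in.

M_n ≈ 13100 kip·in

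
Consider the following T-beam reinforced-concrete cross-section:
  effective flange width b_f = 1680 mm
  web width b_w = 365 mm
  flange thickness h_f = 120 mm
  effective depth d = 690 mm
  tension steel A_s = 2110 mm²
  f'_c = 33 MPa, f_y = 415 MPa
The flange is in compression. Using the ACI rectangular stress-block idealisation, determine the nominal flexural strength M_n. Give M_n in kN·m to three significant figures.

M_n ≈ 596 kN·m

Tension: T = A_s f_y = 2110 × 415 = 875650 N.
Try a within the flange: a = T/(0.85 f'_c b_f) = 875650/(0.85 × 33 × 1680) = 18.58 mm.
Since a = 18.58 ≤ h_f = 120 mm, the stress block lies entirely in the flange; analyse as a rectangular beam of width b_f.
M_n = T(d − a/2) = 875650 × (690 − 9.29) = 596.06 × 10⁶ N·mm.
M_n = 596.06 kN·m.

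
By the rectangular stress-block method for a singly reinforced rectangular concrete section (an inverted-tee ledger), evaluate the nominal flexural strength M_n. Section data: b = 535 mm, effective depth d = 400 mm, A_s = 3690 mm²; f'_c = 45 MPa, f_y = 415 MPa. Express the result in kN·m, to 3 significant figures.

M_n ≈ 555 kN·m

T = A_s f_y = 3690 × 415 = 1531350 N = 1531.35 kN.
From C = T: a = T/(0.85 f'_c b) = 1531350/(0.85 × 45 × 535) = 74.83 mm.
M_n = T(d − a/2) = 1531.35 kN × (400 − 37.415) mm = 555.24 kN·m.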